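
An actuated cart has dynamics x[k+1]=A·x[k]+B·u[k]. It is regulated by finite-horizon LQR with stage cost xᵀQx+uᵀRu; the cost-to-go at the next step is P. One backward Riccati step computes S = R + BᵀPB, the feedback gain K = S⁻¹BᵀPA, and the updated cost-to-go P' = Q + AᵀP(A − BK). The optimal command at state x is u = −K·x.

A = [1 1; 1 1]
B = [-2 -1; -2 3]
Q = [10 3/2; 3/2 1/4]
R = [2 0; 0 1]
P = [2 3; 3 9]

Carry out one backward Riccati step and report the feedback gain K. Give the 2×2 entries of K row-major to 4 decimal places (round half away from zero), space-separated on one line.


BᵀP = [-10.0000 -24.0000; 7.0000 24.0000]
S = R + BᵀPB = [2 0; 0 1] + [68.0000 -62.0000; -62.0000 65.0000] = [70.0000 -62.0000; -62.0000 66.0000]
BᵀPA = [-34.0000 -34.0000; 31.0000 31.0000]
K = S⁻¹·BᵀPA = [-0.4149 -0.4149; 0.0799 0.0799]
A−BK = [0.2500 0.2500; -0.0696 -0.0696]
AᵀP(A−BK) = [0.4149 0.4149; 0.4149 0.4149]
P' = Q + AᵀP(A−BK) = [10.4149 1.9149; 1.9149 0.6649]
tr(P') = 11.0799

-0.4149 -0.4149 0.0799 0.0799


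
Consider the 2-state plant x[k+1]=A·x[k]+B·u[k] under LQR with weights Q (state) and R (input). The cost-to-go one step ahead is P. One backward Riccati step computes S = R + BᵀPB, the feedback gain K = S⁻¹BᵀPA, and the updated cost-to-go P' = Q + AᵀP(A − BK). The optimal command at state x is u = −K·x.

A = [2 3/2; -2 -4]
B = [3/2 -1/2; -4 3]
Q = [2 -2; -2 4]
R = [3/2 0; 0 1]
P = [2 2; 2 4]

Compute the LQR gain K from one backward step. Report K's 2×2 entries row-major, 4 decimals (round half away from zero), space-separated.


BᵀP = [-5.0000 -13.0000; 5.0000 11.0000]
S = R + BᵀPB = [3/2 0; 0 1] + [44.5000 -36.5000; -36.5000 30.5000] = [46.0000 -36.5000; -36.5000 31.5000]
BᵀPA = [16.0000 44.5000; -12.0000 -36.5000]
K = S⁻¹·BᵀPA = [0.5653 0.5953; 0.2741 -0.4690]
A−BK = [1.2891 0.3726; -0.5610 -0.2120]
AᵀP(A−BK) = [2.2441 0.8480; 0.8480 0.8929]
P' = Q + AᵀP(A−BK) = [4.2441 -1.1520; -1.1520 4.8929]
tr(P') = 9.1370

0.5653 0.5953 0.2741 -0.4690


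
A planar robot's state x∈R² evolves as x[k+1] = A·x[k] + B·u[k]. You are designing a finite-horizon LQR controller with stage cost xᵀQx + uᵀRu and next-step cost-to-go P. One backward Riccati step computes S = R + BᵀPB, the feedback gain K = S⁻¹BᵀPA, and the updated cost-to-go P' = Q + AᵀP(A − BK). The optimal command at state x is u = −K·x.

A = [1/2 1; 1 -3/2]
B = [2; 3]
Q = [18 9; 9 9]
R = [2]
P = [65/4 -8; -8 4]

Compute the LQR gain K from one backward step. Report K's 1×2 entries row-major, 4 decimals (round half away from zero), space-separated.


0.0357 2.0714

BᵀP = [8.5000 -4.0000]
S = R + BᵀPB = [2] + [5.0000] = [7.0000]
BᵀPA = [0.2500 14.5000]
K = S⁻¹·BᵀPA = [0.0357 2.0714]
A−BK = [0.4286 -3.1429; 0.8929 -7.7143]
AᵀP(A−BK) = [0.0536 -0.3929; -0.3929 19.2143]
P' = Q + AᵀP(A−BK) = [18.0536 8.6071; 8.6071 28.2143]
tr(P') = 46.2679


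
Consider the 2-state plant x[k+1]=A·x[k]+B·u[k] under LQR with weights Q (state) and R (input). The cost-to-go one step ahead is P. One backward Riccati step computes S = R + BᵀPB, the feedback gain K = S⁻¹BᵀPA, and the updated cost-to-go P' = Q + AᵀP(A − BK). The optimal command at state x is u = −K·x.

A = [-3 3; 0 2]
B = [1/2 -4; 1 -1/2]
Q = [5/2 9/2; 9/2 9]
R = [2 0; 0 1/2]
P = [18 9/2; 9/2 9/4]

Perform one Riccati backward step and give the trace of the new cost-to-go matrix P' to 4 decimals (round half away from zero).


BᵀP = [13.5000 4.5000; -74.2500 -19.1250]
S = R + BᵀPB = [2 0; 0 1/2] + [11.2500 -56.2500; -56.2500 306.5625] = [13.2500 -56.2500; -56.2500 307.0625]
BᵀPA = [-40.5000 49.5000; 222.7500 -261.0000]
K = S⁻¹·BᵀPA = [0.1035 0.5731; 0.7444 -0.7450]
A−BK = [-0.0742 -0.2666; 0.2687 1.0544]
AᵀP(A−BK) = [0.3806 0.1604; 0.1604 2.1853]
P' = Q + AᵀP(A−BK) = [2.8806 4.6604; 4.6604 11.1853]
tr(P') = 14.0659

14.0659


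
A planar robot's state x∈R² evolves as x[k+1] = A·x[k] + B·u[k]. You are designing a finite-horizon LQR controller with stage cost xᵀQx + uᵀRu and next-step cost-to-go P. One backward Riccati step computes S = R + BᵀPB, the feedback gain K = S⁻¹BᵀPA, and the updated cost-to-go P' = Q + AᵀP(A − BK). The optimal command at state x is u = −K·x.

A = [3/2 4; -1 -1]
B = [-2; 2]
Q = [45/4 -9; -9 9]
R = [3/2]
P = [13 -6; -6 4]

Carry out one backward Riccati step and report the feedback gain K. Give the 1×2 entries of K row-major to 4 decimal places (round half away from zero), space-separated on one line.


-0.6553 -1.4638

BᵀP = [-38.0000 20.0000]
S = R + BᵀPB = [3/2] + [116.0000] = [117.5000]
BᵀPA = [-77.0000 -172.0000]
K = S⁻¹·BᵀPA = [-0.6553 -1.4638]
A−BK = [0.1894 1.0723; 0.3106 1.9277]
AᵀP(A−BK) = [0.7904 2.2851; 2.2851 8.2213]
P' = Q + AᵀP(A−BK) = [12.0404 -6.7149; -6.7149 17.2213]
tr(P') = 29.2617


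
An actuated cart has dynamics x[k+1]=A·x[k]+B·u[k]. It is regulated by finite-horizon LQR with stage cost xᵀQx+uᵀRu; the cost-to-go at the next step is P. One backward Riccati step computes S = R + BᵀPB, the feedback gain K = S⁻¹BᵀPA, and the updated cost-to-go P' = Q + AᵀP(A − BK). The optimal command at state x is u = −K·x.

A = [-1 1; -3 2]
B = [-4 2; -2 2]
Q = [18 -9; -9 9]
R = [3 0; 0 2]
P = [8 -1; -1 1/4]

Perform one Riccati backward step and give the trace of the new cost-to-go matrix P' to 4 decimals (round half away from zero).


BᵀP = [-30.0000 3.5000; 14.0000 -1.5000]
S = R + BᵀPB = [3 0; 0 2] + [113.0000 -53.0000; -53.0000 25.0000] = [116.0000 -53.0000; -53.0000 27.0000]
BᵀPA = [19.5000 -23.0000; -9.5000 11.0000]
K = S⁻¹·BᵀPA = [0.0712 -0.1176; -0.2121 0.1765]
A−BK = [-0.2910 0.1765; -2.4334 1.4118]
AᵀP(A−BK) = [0.8467 -0.5294; -0.5294 0.3529]
P' = Q + AᵀP(A−BK) = [18.8467 -9.5294; -9.5294 9.3529]
tr(P') = 28.1997

28.1997


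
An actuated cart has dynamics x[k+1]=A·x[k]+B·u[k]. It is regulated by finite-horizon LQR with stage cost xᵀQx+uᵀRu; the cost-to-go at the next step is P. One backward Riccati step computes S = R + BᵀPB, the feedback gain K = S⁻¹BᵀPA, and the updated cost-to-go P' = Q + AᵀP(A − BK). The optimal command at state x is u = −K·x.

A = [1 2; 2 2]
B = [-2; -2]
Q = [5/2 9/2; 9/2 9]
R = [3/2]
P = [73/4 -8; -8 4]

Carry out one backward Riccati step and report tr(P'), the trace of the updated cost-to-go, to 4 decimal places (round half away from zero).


14.4009

BᵀP = [-20.5000 8.0000]
S = R + BᵀPB = [3/2] + [25.0000] = [26.5000]
BᵀPA = [-4.5000 -25.0000]
K = S⁻¹·BᵀPA = [-0.1698 -0.9434]
A−BK = [0.6604 0.1132; 1.6604 0.1132]
AᵀP(A−BK) = [1.4858 0.2547; 0.2547 1.4151]
P' = Q + AᵀP(A−BK) = [3.9858 4.7547; 4.7547 10.4151]
tr(P') = 14.4009


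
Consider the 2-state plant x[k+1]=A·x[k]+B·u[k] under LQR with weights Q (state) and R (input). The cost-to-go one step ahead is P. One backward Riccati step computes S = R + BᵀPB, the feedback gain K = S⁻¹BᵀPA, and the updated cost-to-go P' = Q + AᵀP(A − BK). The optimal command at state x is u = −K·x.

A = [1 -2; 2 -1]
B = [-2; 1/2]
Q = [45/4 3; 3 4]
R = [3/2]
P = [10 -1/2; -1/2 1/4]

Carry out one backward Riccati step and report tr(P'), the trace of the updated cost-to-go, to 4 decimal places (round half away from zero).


18.4615

BᵀP = [-20.2500 1.1250]
S = R + BᵀPB = [3/2] + [41.0625] = [42.5625]
BᵀPA = [-18.0000 39.3750]
K = S⁻¹·BᵀPA = [-0.4229 0.9251]
A−BK = [0.1542 -0.1498; 2.2115 -1.4626]
AᵀP(A−BK) = [1.3877 -1.3480; -1.3480 1.8238]
P' = Q + AᵀP(A−BK) = [12.6377 1.6520; 1.6520 5.8238]
tr(P') = 18.4615


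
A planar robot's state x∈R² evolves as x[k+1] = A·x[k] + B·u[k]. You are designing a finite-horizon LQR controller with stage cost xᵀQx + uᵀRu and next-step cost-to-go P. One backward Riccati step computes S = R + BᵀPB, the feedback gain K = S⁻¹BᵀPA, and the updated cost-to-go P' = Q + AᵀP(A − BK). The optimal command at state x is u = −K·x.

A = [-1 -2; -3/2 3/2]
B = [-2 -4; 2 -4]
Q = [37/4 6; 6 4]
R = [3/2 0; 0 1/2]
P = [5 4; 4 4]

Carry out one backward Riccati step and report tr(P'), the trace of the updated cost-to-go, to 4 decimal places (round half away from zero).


14.1388

BᵀP = [-2.0000 0.0000; -36.0000 -32.0000]
S = R + BᵀPB = [3/2 0; 0 1/2] + [4.0000 8.0000; 8.0000 272.0000] = [5.5000 8.0000; 8.0000 272.5000]
BᵀPA = [2.0000 4.0000; 84.0000 24.0000]
K = S⁻¹·BᵀPA = [-0.0885 0.6259; 0.3109 0.0697]
A−BK = [0.0664 -0.4694; -0.0795 0.5270]
AᵀP(A−BK) = [0.0652 -0.1065; -0.1065 0.8237]
P' = Q + AᵀP(A−BK) = [9.3152 5.8935; 5.8935 4.8237]
tr(P') = 14.1388


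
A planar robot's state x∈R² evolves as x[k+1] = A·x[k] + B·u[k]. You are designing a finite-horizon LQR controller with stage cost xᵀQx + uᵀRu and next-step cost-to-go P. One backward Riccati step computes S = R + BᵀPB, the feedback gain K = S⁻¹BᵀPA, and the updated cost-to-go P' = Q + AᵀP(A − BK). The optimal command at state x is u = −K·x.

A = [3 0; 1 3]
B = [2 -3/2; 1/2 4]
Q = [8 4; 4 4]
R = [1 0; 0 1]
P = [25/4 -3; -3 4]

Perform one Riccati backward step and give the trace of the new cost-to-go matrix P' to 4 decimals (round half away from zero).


BᵀP = [11.0000 -4.0000; -21.3750 20.5000]
S = R + BᵀPB = [1 0; 0 1] + [20.0000 -32.5000; -32.5000 114.0625] = [21.0000 -32.5000; -32.5000 115.0625]
BᵀPA = [29.0000 -12.0000; -43.6250 61.5000]
K = S⁻¹·BᵀPA = [1.4110 0.4544; 0.0194 0.6628]
A−BK = [0.2072 0.0855; 0.2169 0.1215]
AᵀP(A−BK) = [2.1780 0.7389; 0.7389 0.6882]
P' = Q + AᵀP(A−BK) = [10.1780 4.7389; 4.7389 4.6882]
tr(P') = 14.8662

14.8662


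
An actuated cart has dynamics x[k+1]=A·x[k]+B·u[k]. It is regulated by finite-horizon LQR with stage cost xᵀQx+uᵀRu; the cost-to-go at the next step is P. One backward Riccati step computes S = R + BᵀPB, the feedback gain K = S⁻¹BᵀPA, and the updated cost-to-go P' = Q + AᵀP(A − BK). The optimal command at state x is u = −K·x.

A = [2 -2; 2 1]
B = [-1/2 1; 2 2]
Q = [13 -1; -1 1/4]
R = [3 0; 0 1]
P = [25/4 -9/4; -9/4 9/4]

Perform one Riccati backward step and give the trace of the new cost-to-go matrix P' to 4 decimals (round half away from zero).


BᵀP = [-7.6250 5.6250; 1.7500 2.2500]
S = R + BᵀPB = [3 0; 0 1] + [15.0625 3.6250; 3.6250 6.2500] = [18.0625 3.6250; 3.6250 7.2500]
BᵀPA = [-4.0000 20.8750; 8.0000 -1.2500]
K = S⁻¹·BᵀPA = [-0.4923 1.3231; 1.3496 -0.8340]
A−BK = [0.4042 -0.5045; 0.2854 0.0218]
AᵀP(A−BK) = [3.2340 -4.0361; -4.0361 7.5883]
P' = Q + AᵀP(A−BK) = [16.2340 -5.0361; -5.0361 7.8383]
tr(P') = 24.0723

24.0723


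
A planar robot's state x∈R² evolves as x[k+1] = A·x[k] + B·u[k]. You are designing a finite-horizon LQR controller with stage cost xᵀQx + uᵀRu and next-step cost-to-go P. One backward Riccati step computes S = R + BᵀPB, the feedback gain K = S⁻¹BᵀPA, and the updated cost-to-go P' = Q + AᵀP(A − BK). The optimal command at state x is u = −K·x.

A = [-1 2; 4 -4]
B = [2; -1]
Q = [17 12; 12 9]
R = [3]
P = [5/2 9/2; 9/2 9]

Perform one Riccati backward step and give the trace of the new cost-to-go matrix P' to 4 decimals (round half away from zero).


BᵀP = [0.5000 0.0000]
S = R + BᵀPB = [3] + [1.0000] = [4.0000]
BᵀPA = [-0.5000 1.0000]
K = S⁻¹·BᵀPA = [-0.1250 0.2500]
A−BK = [-0.7500 1.5000; 3.8750 -3.7500]
AᵀP(A−BK) = [110.4375 -94.8750; -94.8750 81.7500]
P' = Q + AᵀP(A−BK) = [127.4375 -82.8750; -82.8750 90.7500]
tr(P') = 218.1875

218.1875


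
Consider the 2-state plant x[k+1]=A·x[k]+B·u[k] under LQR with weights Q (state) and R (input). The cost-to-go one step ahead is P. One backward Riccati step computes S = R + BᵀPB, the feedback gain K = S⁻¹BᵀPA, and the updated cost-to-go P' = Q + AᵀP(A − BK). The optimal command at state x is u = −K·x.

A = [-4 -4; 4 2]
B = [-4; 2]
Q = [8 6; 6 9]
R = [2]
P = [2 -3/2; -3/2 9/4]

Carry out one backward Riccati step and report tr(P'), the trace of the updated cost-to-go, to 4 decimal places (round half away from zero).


BᵀP = [-11.0000 10.5000]
S = R + BᵀPB = [2] + [65.0000] = [67.0000]
BᵀPA = [86.0000 65.0000]
K = S⁻¹·BᵀPA = [1.2836 0.9701]
A−BK = [1.1343 -0.1194; 1.4328 0.0597]
AᵀP(A−BK) = [5.6119 2.5672; 2.5672 1.9403]
P' = Q + AᵀP(A−BK) = [13.6119 8.5672; 8.5672 10.9403]
tr(P') = 24.5522

24.5522


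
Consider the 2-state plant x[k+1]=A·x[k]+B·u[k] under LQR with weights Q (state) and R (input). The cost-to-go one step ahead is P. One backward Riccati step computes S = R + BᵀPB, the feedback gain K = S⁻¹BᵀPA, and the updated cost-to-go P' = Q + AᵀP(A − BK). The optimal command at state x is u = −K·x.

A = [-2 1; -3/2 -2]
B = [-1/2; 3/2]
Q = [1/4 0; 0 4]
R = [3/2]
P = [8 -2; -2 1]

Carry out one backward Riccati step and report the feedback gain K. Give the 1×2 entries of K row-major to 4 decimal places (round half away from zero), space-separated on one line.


1.1714 -1.3714

BᵀP = [-7.0000 2.5000]
S = R + BᵀPB = [3/2] + [7.2500] = [8.7500]
BᵀPA = [10.2500 -12.0000]
K = S⁻¹·BᵀPA = [1.1714 -1.3714]
A−BK = [-1.4143 0.3143; -3.2571 0.0571]
AᵀP(A−BK) = [10.2429 -3.9429; -3.9429 3.5429]
P' = Q + AᵀP(A−BK) = [10.4929 -3.9429; -3.9429 7.5429]
tr(P') = 18.0357


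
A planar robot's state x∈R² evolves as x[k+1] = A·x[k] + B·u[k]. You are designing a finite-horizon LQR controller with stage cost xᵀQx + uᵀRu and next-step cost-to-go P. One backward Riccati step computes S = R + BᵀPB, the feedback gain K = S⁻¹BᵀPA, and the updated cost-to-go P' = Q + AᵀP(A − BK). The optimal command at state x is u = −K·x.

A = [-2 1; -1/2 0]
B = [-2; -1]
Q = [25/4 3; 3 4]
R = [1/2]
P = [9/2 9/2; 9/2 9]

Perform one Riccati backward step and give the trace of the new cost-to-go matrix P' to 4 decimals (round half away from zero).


11.5110

BᵀP = [-13.5000 -18.0000]
S = R + BᵀPB = [1/2] + [45.0000] = [45.5000]
BᵀPA = [36.0000 -13.5000]
K = S⁻¹·BᵀPA = [0.7912 -0.2967]
A−BK = [-0.4176 0.4066; 0.2912 -0.2967]
AᵀP(A−BK) = [0.7665 -0.5687; -0.5687 0.4945]
P' = Q + AᵀP(A−BK) = [7.0165 2.4313; 2.4313 4.4945]
tr(P') = 11.5110


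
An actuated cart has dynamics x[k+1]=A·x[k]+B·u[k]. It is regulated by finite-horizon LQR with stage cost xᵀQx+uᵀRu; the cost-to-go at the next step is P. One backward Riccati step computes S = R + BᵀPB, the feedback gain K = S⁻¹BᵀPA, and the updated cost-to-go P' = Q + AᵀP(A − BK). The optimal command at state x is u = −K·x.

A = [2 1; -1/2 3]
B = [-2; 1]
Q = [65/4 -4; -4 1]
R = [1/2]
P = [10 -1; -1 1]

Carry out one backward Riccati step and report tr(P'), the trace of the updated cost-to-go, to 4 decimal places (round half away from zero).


27.7473

BᵀP = [-21.0000 3.0000]
S = R + BᵀPB = [1/2] + [45.0000] = [45.5000]
BᵀPA = [-43.5000 -12.0000]
K = S⁻¹·BᵀPA = [-0.9560 -0.2637]
A−BK = [0.0879 0.4725; 0.4560 3.2637]
AᵀP(A−BK) = [0.6621 1.5275; 1.5275 9.8352]
P' = Q + AᵀP(A−BK) = [16.9121 -2.4725; -2.4725 10.8352]
tr(P') = 27.7473


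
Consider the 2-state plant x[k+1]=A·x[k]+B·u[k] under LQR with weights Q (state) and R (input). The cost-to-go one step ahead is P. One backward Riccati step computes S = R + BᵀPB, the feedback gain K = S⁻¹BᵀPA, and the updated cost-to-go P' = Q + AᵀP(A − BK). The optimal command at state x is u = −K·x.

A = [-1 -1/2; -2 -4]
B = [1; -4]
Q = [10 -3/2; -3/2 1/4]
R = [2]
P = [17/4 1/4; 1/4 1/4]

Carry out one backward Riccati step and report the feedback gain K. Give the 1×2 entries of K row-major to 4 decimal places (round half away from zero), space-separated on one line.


-0.2121 0.1667

BᵀP = [3.2500 -0.7500]
S = R + BᵀPB = [2] + [6.2500] = [8.2500]
BᵀPA = [-1.7500 1.3750]
K = S⁻¹·BᵀPA = [-0.2121 0.1667]
A−BK = [-0.7879 -0.6667; -2.8485 -3.3333]
AᵀP(A−BK) = [5.8788 5.6667; 5.6667 5.8333]
P' = Q + AᵀP(A−BK) = [15.8788 4.1667; 4.1667 6.0833]
tr(P') = 21.9621


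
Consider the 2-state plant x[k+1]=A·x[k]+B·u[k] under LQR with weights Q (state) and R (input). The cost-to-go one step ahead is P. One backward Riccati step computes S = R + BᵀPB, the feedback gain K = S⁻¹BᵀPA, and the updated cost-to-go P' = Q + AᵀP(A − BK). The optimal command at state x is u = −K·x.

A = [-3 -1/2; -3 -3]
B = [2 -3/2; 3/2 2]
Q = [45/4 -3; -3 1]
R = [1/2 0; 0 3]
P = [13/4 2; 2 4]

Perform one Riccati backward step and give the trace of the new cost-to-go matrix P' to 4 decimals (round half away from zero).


15.8385

BᵀP = [9.5000 10.0000; -0.8750 5.0000]
S = R + BᵀPB = [1/2 0; 0 3] + [34.0000 5.7500; 5.7500 11.3125] = [34.5000 5.7500; 5.7500 14.3125]
BᵀPA = [-58.5000 -34.7500; -12.3750 -14.5625]
K = S⁻¹·BᵀPA = [-1.6629 -0.8978; -0.1966 -0.6568]
A−BK = [0.0309 0.3104; -0.1125 -0.3398]
AᵀP(A−BK) = [1.5384 1.2270; 1.2270 2.0501]
P' = Q + AᵀP(A−BK) = [12.7884 -1.7730; -1.7730 3.0501]
tr(P') = 15.8385


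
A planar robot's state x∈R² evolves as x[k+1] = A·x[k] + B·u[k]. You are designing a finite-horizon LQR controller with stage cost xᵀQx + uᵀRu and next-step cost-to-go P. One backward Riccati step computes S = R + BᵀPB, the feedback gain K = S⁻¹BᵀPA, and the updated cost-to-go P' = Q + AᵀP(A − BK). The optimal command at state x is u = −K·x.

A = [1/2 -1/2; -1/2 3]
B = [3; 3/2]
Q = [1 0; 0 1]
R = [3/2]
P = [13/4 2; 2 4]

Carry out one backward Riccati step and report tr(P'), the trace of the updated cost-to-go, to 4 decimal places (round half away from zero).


18.4253

BᵀP = [12.7500 12.0000]
S = R + BᵀPB = [3/2] + [56.2500] = [57.7500]
BᵀPA = [0.3750 29.6250]
K = S⁻¹·BᵀPA = [0.0065 0.5130]
A−BK = [0.4805 -2.0390; -0.5097 2.2305]
AᵀP(A−BK) = [0.8101 -3.5049; -3.5049 15.6153]
P' = Q + AᵀP(A−BK) = [1.8101 -3.5049; -3.5049 16.6153]
tr(P') = 18.4253


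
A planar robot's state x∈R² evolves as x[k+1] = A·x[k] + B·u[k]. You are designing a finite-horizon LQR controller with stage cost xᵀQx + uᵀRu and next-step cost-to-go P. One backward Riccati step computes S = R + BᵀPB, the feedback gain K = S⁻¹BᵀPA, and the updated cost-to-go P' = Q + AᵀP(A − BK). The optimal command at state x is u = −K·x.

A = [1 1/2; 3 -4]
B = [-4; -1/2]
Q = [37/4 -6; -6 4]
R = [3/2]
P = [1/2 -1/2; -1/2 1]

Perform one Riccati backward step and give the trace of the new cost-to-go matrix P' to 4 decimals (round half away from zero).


BᵀP = [-1.7500 1.5000]
S = R + BᵀPB = [3/2] + [6.2500] = [7.7500]
BᵀPA = [2.7500 -6.8750]
K = S⁻¹·BᵀPA = [0.3548 -0.8871]
A−BK = [2.4194 -3.0484; 3.1774 -4.4435]
AᵀP(A−BK) = [5.5242 -8.0605; -8.0605 12.0262]
P' = Q + AᵀP(A−BK) = [14.7742 -14.0605; -14.0605 16.0262]
tr(P') = 30.8004

30.8004


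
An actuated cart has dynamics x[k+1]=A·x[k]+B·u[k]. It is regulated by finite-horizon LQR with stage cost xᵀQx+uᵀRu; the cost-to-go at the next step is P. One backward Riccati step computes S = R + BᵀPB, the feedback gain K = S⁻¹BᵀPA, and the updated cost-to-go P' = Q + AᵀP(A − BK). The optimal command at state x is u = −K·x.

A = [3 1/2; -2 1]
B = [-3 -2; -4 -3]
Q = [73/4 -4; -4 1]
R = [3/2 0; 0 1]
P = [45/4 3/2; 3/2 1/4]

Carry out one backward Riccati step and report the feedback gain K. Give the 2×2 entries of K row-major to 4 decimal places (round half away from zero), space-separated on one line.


-0.4791 -0.1040 -0.4151 -0.1096

BᵀP = [-39.7500 -5.5000; -27.0000 -3.7500]
S = R + BᵀPB = [3/2 0; 0 1] + [141.2500 96.0000; 96.0000 65.2500] = [142.7500 96.0000; 96.0000 66.2500]
BᵀPA = [-108.2500 -25.3750; -73.5000 -17.2500]
K = S⁻¹·BᵀPA = [-0.4791 -0.1040; -0.4151 -0.1096]
A−BK = [0.7323 -0.0314; -5.1620 0.2550]
AᵀP(A−BK) = [1.8708 0.0558; 0.0558 0.0316]
P' = Q + AᵀP(A−BK) = [20.1208 -3.9442; -3.9442 1.0316]
tr(P') = 21.1524


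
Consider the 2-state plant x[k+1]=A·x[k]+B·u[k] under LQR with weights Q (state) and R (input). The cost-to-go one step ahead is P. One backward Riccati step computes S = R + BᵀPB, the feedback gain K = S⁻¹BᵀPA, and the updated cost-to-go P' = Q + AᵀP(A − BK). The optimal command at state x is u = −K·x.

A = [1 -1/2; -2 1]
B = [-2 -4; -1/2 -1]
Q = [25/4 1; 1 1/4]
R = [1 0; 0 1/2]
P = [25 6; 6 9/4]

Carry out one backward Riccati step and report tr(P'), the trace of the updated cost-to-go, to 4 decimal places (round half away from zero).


BᵀP = [-53.0000 -13.1250; -106.0000 -26.2500]
S = R + BᵀPB = [1 0; 0 1/2] + [112.5625 225.1250; 225.1250 450.2500] = [113.5625 225.1250; 225.1250 450.7500]
BᵀPA = [-26.7500 13.3750; -53.5000 26.7500]
K = S⁻¹·BᵀPA = [-0.0264 0.0132; -0.1055 0.0528]
A−BK = [0.5252 -0.2626; -2.1187 1.0594]
AᵀP(A−BK) = [3.6492 -1.8246; -1.8246 0.9123]
P' = Q + AᵀP(A−BK) = [9.8992 -0.8246; -0.8246 1.1623]
tr(P') = 11.0616

11.0616


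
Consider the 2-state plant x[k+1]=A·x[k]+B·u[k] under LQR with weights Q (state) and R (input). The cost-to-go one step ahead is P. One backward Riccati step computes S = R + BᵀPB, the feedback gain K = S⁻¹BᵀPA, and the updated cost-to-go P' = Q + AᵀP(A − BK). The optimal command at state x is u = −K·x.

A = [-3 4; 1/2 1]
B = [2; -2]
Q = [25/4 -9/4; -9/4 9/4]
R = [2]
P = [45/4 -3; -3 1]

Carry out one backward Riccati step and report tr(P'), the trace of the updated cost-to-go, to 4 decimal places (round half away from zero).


19.3833

BᵀP = [28.5000 -8.0000]
S = R + BᵀPB = [2] + [73.0000] = [75.0000]
BᵀPA = [-89.5000 106.0000]
K = S⁻¹·BᵀPA = [-1.1933 1.4133]
A−BK = [-0.6133 1.1733; -1.8867 3.8267]
AᵀP(A−BK) = [3.6967 -5.0067; -5.0067 7.1867]
P' = Q + AᵀP(A−BK) = [9.9467 -7.2567; -7.2567 9.4367]
tr(P') = 19.3833


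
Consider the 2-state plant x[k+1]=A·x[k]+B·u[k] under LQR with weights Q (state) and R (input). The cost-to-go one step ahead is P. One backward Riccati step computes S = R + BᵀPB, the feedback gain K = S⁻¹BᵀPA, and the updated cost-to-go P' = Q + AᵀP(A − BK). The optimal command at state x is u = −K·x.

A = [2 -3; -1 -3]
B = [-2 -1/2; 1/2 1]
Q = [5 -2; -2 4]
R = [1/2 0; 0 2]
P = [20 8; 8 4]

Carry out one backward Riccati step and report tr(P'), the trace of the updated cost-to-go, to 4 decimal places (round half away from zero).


BᵀP = [-36.0000 -14.0000; -2.0000 0.0000]
S = R + BᵀPB = [1/2 0; 0 2] + [65.0000 4.0000; 4.0000 1.0000] = [65.5000 4.0000; 4.0000 3.0000]
BᵀPA = [-58.0000 150.0000; -4.0000 6.0000]
K = S⁻¹·BᵀPA = [-0.8753 2.3601; -0.1662 -1.1468]
A−BK = [0.1662 1.1468; -0.3961 -3.0332]
AᵀP(A−BK) = [0.5651 0.2992; 0.2992 12.8643]
P' = Q + AᵀP(A−BK) = [5.5651 -1.7008; -1.7008 16.8643]
tr(P') = 22.4294

22.4294


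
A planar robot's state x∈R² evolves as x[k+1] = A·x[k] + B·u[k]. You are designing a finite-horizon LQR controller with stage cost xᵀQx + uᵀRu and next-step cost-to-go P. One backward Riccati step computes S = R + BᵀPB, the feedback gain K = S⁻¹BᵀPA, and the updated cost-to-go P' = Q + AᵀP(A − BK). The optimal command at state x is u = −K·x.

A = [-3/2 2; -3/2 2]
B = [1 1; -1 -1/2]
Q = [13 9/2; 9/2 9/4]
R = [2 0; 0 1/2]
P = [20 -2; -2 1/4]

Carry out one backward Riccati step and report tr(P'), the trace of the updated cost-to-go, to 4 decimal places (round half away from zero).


17.7228

BᵀP = [22.0000 -2.2500; 21.0000 -2.1250]
S = R + BᵀPB = [2 0; 0 1/2] + [24.2500 23.1250; 23.1250 22.0625] = [26.2500 23.1250; 23.1250 22.5625]
BᵀPA = [-29.6250 39.5000; -28.3125 37.7500]
K = S⁻¹·BᵀPA = [-0.2380 0.3174; -1.0109 1.3478]
A−BK = [-0.2511 0.3348; -2.2435 2.9913]
AᵀP(A−BK) = [0.8902 -1.1870; -1.1870 1.5826]
P' = Q + AᵀP(A−BK) = [13.8902 3.3130; 3.3130 3.8326]
tr(P') = 17.7228


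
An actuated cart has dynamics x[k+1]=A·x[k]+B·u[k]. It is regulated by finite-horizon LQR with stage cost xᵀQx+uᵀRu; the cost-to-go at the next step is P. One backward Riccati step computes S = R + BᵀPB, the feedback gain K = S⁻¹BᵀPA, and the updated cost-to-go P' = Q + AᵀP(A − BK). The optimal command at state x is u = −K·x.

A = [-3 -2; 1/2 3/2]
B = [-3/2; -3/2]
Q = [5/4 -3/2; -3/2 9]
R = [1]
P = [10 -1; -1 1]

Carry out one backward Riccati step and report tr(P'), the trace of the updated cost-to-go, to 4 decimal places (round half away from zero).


40.2559

BᵀP = [-13.5000 0.0000]
S = R + BᵀPB = [1] + [20.2500] = [21.2500]
BᵀPA = [40.5000 27.0000]
K = S⁻¹·BᵀPA = [1.9059 1.2706]
A−BK = [-0.1412 -0.0941; 3.3588 3.4059]
AᵀP(A−BK) = [16.0618 14.7912; 14.7912 13.9441]
P' = Q + AᵀP(A−BK) = [17.3118 13.2912; 13.2912 22.9441]
tr(P') = 40.2559


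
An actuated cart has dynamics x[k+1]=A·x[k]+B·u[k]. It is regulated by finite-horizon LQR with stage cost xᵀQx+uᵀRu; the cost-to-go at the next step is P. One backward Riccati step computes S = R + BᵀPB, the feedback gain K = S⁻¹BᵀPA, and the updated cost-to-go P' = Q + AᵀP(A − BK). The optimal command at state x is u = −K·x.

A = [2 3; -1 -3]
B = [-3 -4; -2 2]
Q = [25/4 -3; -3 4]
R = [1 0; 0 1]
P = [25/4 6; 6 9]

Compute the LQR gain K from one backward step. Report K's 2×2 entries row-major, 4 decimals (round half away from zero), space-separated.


-0.0061 0.4113 -0.4802 -1.0238

BᵀP = [-30.7500 -36.0000; -13.0000 -6.0000]
S = R + BᵀPB = [1 0; 0 1] + [164.2500 51.0000; 51.0000 40.0000] = [165.2500 51.0000; 51.0000 41.0000]
BᵀPA = [-25.5000 15.7500; -20.0000 -21.0000]
K = S⁻¹·BᵀPA = [-0.0061 0.4113; -0.4802 -1.0238]
A−BK = [0.0608 0.1387; -0.0518 -0.1299]
AᵀP(A−BK) = [0.2401 0.5119; 0.5119 1.2732]
P' = Q + AᵀP(A−BK) = [6.4901 -2.4881; -2.4881 5.2732]
tr(P') = 11.7633


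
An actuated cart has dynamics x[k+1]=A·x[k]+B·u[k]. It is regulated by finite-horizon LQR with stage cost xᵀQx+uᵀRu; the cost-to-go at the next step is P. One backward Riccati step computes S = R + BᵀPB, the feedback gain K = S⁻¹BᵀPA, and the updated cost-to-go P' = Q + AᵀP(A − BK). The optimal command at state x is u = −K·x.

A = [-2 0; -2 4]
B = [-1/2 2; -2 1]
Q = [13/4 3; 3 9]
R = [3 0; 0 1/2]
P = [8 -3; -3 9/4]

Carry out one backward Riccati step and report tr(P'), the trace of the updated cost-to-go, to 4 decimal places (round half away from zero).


23.1561

BᵀP = [2.0000 -3.0000; 13.0000 -3.7500]
S = R + BᵀPB = [3 0; 0 1/2] + [5.0000 1.0000; 1.0000 22.2500] = [8.0000 1.0000; 1.0000 22.7500]
BᵀPA = [2.0000 -12.0000; -18.5000 -15.0000]
K = S⁻¹·BᵀPA = [0.3536 -1.4254; -0.8287 -0.5967]
A−BK = [-0.1657 0.4807; -0.4641 1.7459]
AᵀP(A−BK) = [0.9613 -2.1878; -2.1878 9.9448]
P' = Q + AᵀP(A−BK) = [4.2113 0.8122; 0.8122 18.9448]
tr(P') = 23.1561


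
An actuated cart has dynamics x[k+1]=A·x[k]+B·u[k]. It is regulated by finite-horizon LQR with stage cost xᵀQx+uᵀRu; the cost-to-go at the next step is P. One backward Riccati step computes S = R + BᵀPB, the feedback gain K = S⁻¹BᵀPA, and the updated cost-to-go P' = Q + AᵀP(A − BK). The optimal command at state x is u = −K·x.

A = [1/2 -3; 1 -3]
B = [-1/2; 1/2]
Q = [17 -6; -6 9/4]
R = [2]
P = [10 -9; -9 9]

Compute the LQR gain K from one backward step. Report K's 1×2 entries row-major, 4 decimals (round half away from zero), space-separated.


0.3778 0.1333

BᵀP = [-9.5000 9.0000]
S = R + BᵀPB = [2] + [9.2500] = [11.2500]
BᵀPA = [4.2500 1.5000]
K = S⁻¹·BᵀPA = [0.3778 0.1333]
A−BK = [0.6889 -2.9333; 0.8111 -3.0667]
AᵀP(A−BK) = [0.8944 -2.0667; -2.0667 8.8000]
P' = Q + AᵀP(A−BK) = [17.8944 -8.0667; -8.0667 11.0500]
tr(P') = 28.9444


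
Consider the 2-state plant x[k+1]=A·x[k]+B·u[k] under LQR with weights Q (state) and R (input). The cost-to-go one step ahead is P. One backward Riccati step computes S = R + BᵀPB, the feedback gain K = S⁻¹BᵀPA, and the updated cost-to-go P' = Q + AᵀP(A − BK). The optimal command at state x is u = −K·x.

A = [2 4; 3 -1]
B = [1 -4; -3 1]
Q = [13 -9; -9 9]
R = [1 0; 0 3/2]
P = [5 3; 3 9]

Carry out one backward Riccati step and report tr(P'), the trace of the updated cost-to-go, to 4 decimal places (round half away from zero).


BᵀP = [-4.0000 -24.0000; -17.0000 -3.0000]
S = R + BᵀPB = [1 0; 0 3/2] + [68.0000 -8.0000; -8.0000 65.0000] = [69.0000 -8.0000; -8.0000 66.5000]
BᵀPA = [-80.0000 8.0000; -43.0000 -65.0000]
K = S⁻¹·BᵀPA = [-1.2519 0.0027; -0.7972 -0.9771]
A−BK = [0.0630 0.0888; 0.0417 -0.0149]
AᵀP(A−BK) = [2.5717 1.1958; 1.1958 1.4657]
P' = Q + AᵀP(A−BK) = [15.5717 -7.8042; -7.8042 10.4657]
tr(P') = 26.0374

26.0374


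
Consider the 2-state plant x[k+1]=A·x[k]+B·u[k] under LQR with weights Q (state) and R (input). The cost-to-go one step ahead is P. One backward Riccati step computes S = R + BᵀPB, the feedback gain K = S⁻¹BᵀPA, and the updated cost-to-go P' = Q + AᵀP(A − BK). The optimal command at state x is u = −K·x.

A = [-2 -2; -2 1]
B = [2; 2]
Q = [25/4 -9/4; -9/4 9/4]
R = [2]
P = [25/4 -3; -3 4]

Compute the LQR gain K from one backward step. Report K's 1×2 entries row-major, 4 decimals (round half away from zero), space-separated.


-0.8947 -0.5789

BᵀP = [6.5000 2.0000]
S = R + BᵀPB = [2] + [17.0000] = [19.0000]
BᵀPA = [-17.0000 -11.0000]
K = S⁻¹·BᵀPA = [-0.8947 -0.5789]
A−BK = [-0.2105 -0.8421; -0.2105 2.1579]
AᵀP(A−BK) = [1.7895 1.1579; 1.1579 34.6316]
P' = Q + AᵀP(A−BK) = [8.0395 -1.0921; -1.0921 36.8816]
tr(P') = 44.9211


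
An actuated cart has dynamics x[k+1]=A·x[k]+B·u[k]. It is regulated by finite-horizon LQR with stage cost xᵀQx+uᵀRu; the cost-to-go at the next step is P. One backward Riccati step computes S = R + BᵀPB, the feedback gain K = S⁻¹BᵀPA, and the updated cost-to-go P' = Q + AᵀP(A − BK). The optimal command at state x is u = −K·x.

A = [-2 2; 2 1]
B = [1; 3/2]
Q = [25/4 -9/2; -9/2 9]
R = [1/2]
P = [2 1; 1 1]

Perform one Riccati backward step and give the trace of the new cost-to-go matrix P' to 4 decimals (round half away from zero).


20.0887

BᵀP = [3.5000 2.5000]
S = R + BᵀPB = [1/2] + [7.2500] = [7.7500]
BᵀPA = [-2.0000 9.5000]
K = S⁻¹·BᵀPA = [-0.2581 1.2258]
A−BK = [-1.7419 0.7742; 2.3871 -0.8387]
AᵀP(A−BK) = [3.4839 -1.5484; -1.5484 1.3548]
P' = Q + AᵀP(A−BK) = [9.7339 -6.0484; -6.0484 10.3548]
tr(P') = 20.0887


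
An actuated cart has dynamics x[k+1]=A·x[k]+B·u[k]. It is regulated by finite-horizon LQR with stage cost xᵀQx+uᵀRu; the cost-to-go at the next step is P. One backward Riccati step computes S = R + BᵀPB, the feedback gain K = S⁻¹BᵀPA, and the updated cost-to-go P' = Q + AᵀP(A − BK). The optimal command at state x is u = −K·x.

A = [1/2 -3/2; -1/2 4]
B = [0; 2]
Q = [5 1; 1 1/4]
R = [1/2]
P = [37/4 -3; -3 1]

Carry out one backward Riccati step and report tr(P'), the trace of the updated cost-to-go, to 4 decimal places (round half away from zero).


BᵀP = [-6.0000 2.0000]
S = R + BᵀPB = [1/2] + [4.0000] = [4.5000]
BᵀPA = [-4.0000 17.0000]
K = S⁻¹·BᵀPA = [-0.8889 3.7778]
A−BK = [0.5000 -1.5000; 1.2778 -3.5556]
AᵀP(A−BK) = [0.5069 -2.0764; -2.0764 8.5903]
P' = Q + AᵀP(A−BK) = [5.5069 -1.0764; -1.0764 8.8403]
tr(P') = 14.3472

14.3472


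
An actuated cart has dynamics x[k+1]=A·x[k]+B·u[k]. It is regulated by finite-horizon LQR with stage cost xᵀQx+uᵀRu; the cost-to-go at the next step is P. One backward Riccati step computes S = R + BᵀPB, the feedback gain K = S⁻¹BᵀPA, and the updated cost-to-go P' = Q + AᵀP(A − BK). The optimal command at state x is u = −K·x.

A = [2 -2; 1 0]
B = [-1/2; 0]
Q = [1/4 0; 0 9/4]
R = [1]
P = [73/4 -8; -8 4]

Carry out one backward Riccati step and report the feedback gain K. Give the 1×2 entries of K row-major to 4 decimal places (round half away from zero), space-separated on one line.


BᵀP = [-9.1250 4.0000]
S = R + BᵀPB = [1] + [4.5625] = [5.5625]
BᵀPA = [-14.2500 18.2500]
K = S⁻¹·BᵀPA = [-2.5618 3.2809]
A−BK = [0.7191 -0.3596; 1.0000 0.0000]
AᵀP(A−BK) = [8.4944 -10.2472; -10.2472 13.1236]
P' = Q + AᵀP(A−BK) = [8.7444 -10.2472; -10.2472 15.3736]
tr(P') = 24.1180

-2.5618 3.2809


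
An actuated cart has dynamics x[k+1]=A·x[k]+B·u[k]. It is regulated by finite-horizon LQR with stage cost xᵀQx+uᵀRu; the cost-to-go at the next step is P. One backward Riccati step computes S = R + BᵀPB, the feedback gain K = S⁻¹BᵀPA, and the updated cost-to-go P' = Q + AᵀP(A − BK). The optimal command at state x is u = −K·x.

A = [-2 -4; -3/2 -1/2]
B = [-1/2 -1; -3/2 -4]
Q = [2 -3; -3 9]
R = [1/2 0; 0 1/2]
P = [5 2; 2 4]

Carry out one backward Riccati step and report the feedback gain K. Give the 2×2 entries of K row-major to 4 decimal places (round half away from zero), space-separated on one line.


1.1756 2.5621 0.1593 -0.2904

BᵀP = [-5.5000 -7.0000; -13.0000 -18.0000]
S = R + BᵀPB = [1/2 0; 0 1/2] + [13.2500 33.5000; 33.5000 85.0000] = [13.7500 33.5000; 33.5000 85.5000]
BᵀPA = [21.5000 25.5000; 53.0000 61.0000]
K = S⁻¹·BᵀPA = [1.1756 2.5621; 0.1593 -0.2904]
A−BK = [-1.2529 -3.0094; 0.9005 2.1815]
AᵀP(A−BK) = [7.2834 17.3068; 17.3068 41.3817]
P' = Q + AᵀP(A−BK) = [9.2834 14.3068; 14.3068 50.3817]
tr(P') = 59.6651


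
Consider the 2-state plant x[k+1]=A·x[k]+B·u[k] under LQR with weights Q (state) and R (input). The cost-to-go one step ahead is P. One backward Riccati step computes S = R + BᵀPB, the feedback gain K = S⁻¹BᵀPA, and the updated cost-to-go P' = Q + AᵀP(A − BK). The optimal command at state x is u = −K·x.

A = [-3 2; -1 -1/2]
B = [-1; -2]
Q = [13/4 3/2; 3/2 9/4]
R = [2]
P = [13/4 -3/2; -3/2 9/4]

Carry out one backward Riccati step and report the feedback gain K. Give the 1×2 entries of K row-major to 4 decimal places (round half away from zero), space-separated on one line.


0.4545 0.1212

BᵀP = [-0.2500 -3.0000]
S = R + BᵀPB = [2] + [6.2500] = [8.2500]
BᵀPA = [3.7500 1.0000]
K = S⁻¹·BᵀPA = [0.4545 0.1212]
A−BK = [-2.5455 2.1212; -0.0909 -0.2576]
AᵀP(A−BK) = [20.7955 -18.0795; -18.0795 16.4413]
P' = Q + AᵀP(A−BK) = [24.0455 -16.5795; -16.5795 18.6913]
tr(P') = 42.7367


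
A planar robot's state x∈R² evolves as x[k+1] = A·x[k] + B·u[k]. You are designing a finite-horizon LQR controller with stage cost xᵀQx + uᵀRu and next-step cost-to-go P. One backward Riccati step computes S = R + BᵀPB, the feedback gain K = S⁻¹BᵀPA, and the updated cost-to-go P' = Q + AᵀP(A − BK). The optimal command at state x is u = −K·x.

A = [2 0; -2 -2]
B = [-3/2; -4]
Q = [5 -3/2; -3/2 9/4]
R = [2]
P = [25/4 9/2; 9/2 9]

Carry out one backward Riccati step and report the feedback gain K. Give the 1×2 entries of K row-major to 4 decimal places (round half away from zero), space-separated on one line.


BᵀP = [-27.3750 -42.7500]
S = R + BᵀPB = [2] + [212.0625] = [214.0625]
BᵀPA = [30.7500 85.5000]
K = S⁻¹·BᵀPA = [0.1436 0.3994]
A−BK = [2.2155 0.5991; -1.4254 -0.4023]
AᵀP(A−BK) = [20.5828 5.7180; 5.7180 1.8499]
P' = Q + AᵀP(A−BK) = [25.5828 4.2180; 4.2180 4.0999]
tr(P') = 29.6827

0.1436 0.3994


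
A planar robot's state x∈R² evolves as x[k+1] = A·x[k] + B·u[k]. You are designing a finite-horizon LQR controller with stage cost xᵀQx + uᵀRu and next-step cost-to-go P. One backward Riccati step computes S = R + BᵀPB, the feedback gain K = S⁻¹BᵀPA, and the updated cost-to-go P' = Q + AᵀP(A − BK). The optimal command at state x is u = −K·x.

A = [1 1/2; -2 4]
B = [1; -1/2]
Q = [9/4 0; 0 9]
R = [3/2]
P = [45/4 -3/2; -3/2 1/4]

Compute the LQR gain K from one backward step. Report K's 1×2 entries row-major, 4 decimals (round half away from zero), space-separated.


BᵀP = [12.0000 -1.6250]
S = R + BᵀPB = [3/2] + [12.8125] = [14.3125]
BᵀPA = [15.2500 -0.5000]
K = S⁻¹·BᵀPA = [1.0655 -0.0349]
A−BK = [-0.0655 0.5349; -1.4672 3.9825]
AᵀP(A−BK) = [2.0011 -0.3422; -0.3422 0.7950]
P' = Q + AᵀP(A−BK) = [4.2511 -0.3422; -0.3422 9.7950]
tr(P') = 14.0461

1.0655 -0.0349


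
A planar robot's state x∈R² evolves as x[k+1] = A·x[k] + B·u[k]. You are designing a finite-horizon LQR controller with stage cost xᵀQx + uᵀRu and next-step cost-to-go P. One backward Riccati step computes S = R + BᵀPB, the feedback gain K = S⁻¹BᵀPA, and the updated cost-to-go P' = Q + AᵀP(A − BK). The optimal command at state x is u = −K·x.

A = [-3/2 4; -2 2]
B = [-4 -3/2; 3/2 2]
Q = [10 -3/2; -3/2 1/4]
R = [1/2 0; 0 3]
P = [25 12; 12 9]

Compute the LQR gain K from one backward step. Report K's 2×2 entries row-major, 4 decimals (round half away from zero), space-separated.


0.9580 -1.7946 -1.3540 1.8456

BᵀP = [-82.0000 -34.5000; -13.5000 0.0000]
S = R + BᵀPB = [1/2 0; 0 3] + [276.2500 54.0000; 54.0000 20.2500] = [276.7500 54.0000; 54.0000 23.2500]
BᵀPA = [192.0000 -397.0000; 20.2500 -54.0000]
K = S⁻¹·BᵀPA = [0.9580 -1.7946; -1.3540 1.8456]
A−BK = [0.3009 -0.4101; -0.7290 1.0008]
AᵀP(A−BK) = [7.7405 -10.8061; -10.8061 15.1972]
P' = Q + AᵀP(A−BK) = [17.7405 -12.3061; -12.3061 15.4472]
tr(P') = 33.1878


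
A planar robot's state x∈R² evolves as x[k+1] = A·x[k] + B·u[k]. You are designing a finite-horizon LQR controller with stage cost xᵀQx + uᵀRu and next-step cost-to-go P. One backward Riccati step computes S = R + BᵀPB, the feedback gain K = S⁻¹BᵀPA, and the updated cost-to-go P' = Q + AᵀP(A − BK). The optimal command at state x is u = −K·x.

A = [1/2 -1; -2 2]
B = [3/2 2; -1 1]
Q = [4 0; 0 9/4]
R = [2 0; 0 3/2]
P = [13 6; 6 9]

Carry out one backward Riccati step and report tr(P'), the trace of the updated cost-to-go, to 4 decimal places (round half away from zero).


BᵀP = [13.5000 0.0000; 32.0000 21.0000]
S = R + BᵀPB = [2 0; 0 3/2] + [20.2500 27.0000; 27.0000 85.0000] = [22.2500 27.0000; 27.0000 86.5000]
BᵀPA = [6.7500 -13.5000; -26.0000 10.0000]
K = S⁻¹·BᵀPA = [1.0755 -1.2025; -0.6363 0.4910]
A−BK = [0.1593 -0.1781; -0.2882 0.3065]
AᵀP(A−BK) = [3.4473 -3.6182; -3.6182 3.8566]
P' = Q + AᵀP(A−BK) = [7.4473 -3.6182; -3.6182 6.1066]
tr(P') = 13.5538

13.5538


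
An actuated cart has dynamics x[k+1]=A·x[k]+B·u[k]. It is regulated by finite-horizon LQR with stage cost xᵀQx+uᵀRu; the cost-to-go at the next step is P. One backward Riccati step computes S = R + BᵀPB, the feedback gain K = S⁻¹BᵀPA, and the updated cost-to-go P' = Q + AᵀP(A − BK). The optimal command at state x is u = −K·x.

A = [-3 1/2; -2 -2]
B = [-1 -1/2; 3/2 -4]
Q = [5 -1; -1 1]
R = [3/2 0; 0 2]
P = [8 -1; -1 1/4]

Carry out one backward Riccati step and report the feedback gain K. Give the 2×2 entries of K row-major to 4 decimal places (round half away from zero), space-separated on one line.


2.0073 -0.5659 0.6264 0.1439

BᵀP = [-9.5000 1.3750; 0.0000 -0.5000]
S = R + BᵀPB = [3/2 0; 0 2] + [11.5625 -0.7500; -0.7500 2.0000] = [13.0625 -0.7500; -0.7500 4.0000]
BᵀPA = [25.7500 -7.5000; 1.0000 1.0000]
K = S⁻¹·BᵀPA = [2.0073 -0.5659; 0.6264 0.1439]
A−BK = [-0.6796 0.0060; -2.5054 -0.5756]
AᵀP(A−BK) = [8.6868 -1.5719; -1.5719 0.6119]
P' = Q + AᵀP(A−BK) = [13.6868 -2.5719; -2.5719 1.6119]
tr(P') = 15.2987


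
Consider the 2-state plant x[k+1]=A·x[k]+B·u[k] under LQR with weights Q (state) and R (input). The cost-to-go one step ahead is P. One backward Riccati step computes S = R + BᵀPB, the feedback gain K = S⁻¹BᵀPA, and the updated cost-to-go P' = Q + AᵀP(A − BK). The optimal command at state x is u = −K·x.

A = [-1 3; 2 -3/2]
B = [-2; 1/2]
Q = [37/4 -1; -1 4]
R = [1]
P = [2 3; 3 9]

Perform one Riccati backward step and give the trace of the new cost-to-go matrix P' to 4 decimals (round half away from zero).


BᵀP = [-2.5000 -1.5000]
S = R + BᵀPB = [1] + [4.2500] = [5.2500]
BᵀPA = [-0.5000 -5.2500]
K = S⁻¹·BᵀPA = [-0.0952 -1.0000]
A−BK = [-1.1905 1.0000; 2.0476 -1.0000]
AᵀP(A−BK) = [25.9524 -11.0000; -11.0000 6.0000]
P' = Q + AᵀP(A−BK) = [35.2024 -12.0000; -12.0000 10.0000]
tr(P') = 45.2024

45.2024


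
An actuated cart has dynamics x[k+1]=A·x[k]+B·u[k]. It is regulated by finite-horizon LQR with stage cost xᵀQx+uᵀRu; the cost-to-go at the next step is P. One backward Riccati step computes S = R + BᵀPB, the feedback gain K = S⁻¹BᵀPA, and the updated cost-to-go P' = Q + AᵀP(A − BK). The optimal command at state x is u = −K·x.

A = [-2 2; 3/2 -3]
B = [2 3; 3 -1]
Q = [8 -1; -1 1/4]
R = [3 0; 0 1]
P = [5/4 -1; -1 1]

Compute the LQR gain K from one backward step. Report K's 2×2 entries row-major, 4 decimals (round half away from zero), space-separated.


BᵀP = [-0.5000 1.0000; 4.7500 -4.0000]
S = R + BᵀPB = [3 0; 0 1] + [2.0000 -2.5000; -2.5000 18.2500] = [5.0000 -2.5000; -2.5000 19.2500]
BᵀPA = [2.5000 -4.0000; -15.5000 21.5000]
K = S⁻¹·BᵀPA = [0.1042 -0.2583; -0.7917 1.0833]
A−BK = [0.1667 -0.7333; 0.3958 -1.1417]
AᵀP(A−BK) = [0.7188 -1.0625; -1.0625 1.6750]
P' = Q + AᵀP(A−BK) = [8.7188 -2.0625; -2.0625 1.9250]
tr(P') = 10.6438

0.1042 -0.2583 -0.7917 1.0833
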